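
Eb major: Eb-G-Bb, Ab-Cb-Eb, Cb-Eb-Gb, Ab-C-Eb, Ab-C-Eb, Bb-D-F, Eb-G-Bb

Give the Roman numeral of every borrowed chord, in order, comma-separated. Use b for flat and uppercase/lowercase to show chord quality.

In Eb major the diatonic chords are Eb, Fm, Gm, Ab, Bb, Cm, Ddim. Eb–G–Bb = Eb, Ab–C–Eb = Ab and Bb–D–F = Bb all belong to that set. Ab–Cb–Eb is not: scale degree 4 in Eb major carries Ab (IV). In Eb minor the chord on that degree is Abm, so here it functions as iv, borrowed from the parallel minor. But Cb–Eb–Gb is foreign: the diatonic vi on degree 6 is Cm, whereas Cb comes from Eb minor. It is labeled bVI.

iv, bVI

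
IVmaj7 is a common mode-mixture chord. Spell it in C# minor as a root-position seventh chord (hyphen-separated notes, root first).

IVmaj7 is built on scale degree 4, which is F# in both C# minor and its parallel. Building the major-seventh chord from the parallel major on F#: F#–A#–C#–E#.

F#-A#-C#-E#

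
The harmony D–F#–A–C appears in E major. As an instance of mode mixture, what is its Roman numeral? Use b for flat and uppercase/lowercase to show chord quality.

The root D is the lowered 7th scale degree — diatonically E major has D# there. Diatonically E major has D#dim (vii°) on that degree; D–F#–A–C is instead the dominant-seventh chord native to E minor, so it takes the label bVII7.

bVII7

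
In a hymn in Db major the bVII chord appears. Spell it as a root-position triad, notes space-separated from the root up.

Cb Eb Gb

bVII is built on the lowered scale degree 7. In Db major degree 7 is C; lowered it becomes Cb. Building the major chord from the parallel minor on Cb: Cb–Eb–Gb.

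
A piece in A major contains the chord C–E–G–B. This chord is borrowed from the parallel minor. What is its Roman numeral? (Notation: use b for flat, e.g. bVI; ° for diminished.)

bIIImaj7

The root C is the lowered 3rd scale degree — diatonically A major has C# there. C–E–G–B is a major-seventh chord — the form found in A minor, not the diatonic iii (C#m). Borrowed into A major it is written bIIImaj7.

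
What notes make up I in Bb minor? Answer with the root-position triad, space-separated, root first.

I is built on scale degree 1, which is Bb in both Bb minor and its parallel. In Bb major the chord on Bb is Bb–D–F.

Bb D F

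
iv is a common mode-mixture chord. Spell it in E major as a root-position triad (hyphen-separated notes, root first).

A-C-E

The root, A, is scale degree 4 — the same note in E major and E minor; only the chord quality changes. Building the minor chord from the parallel minor on A: A–C–E.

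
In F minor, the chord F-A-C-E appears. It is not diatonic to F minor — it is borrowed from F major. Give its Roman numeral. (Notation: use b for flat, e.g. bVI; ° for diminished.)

Imaj7

F is scale degree 1 in F minor. F–A–C–E is a major-seventh chord — the form found in F major, not the diatonic i (Fm). Borrowed into F minor it is written Imaj7.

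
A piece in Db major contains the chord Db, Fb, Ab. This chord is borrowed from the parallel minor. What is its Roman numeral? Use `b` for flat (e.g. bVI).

i

Db is scale degree 1 in Db major. The diatonic chord on degree 1 would be Db (I), but Db–Fb–Ab is the minor chord from Db minor. As a borrowed chord it is labeled i.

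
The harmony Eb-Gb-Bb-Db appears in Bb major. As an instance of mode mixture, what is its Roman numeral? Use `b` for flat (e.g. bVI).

The root Eb is the diatonic 4th degree of Bb major; the borrowing shows in the chord quality. The diatonic chord on degree 4 would be Eb (IV), but Eb–Gb–Bb–Db is the minor-seventh chord from Bb minor. As a borrowed chord it is labeled iv7.

iv7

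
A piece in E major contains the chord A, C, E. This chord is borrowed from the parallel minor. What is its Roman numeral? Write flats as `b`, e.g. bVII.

A is scale degree 4 in E major. The diatonic chord on degree 4 would be A (IV), but A–C–E is the minor chord from E minor. As a borrowed chord it is labeled iv.

iv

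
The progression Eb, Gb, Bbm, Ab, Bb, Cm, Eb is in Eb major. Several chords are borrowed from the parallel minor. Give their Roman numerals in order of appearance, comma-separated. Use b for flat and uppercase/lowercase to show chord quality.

bIII, v

Eb major has the diatonic set Eb, Fm, Gm, Ab, Bb, Cm, Ddim. Eb, Ab, Bb and Cm all belong to that set. Gb (Gb–Bb–Db) is not: scale degree 3 in Eb major carries Gm (iii). In Eb minor the chord on that degree is Gb, so here it functions as bIII, borrowed from the parallel minor. Bbm (Bb–Db–F) doesn't fit — on degree 5 Eb major would have Bb (V). Bbm is the degree-5 chord of Eb minor, so it is the borrowed v.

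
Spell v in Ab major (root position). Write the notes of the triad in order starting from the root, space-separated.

Eb Gb Bb

v is built on scale degree 5, which is Eb in both Ab major and its parallel. In Ab minor the chord on Eb is Eb–Gb–Bb.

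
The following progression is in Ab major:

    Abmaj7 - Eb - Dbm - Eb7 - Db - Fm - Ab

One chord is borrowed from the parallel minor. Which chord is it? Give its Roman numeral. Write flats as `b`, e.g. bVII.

iv

The diatonic triads in Ab major are Ab, Bbm, Cm, Db, Eb, Fm, Gdim. Abmaj7, Eb, Eb7, Db, Fm and Ab are all diatonic. But Dbm (Db–Fb–Ab) is foreign: the diatonic IV on degree 4 is Db, whereas Dbm comes from Ab minor. It is labeled iv.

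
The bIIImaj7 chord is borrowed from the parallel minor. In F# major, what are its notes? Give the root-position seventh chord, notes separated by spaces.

A C# E G#

The root of bIIImaj7 is the lowered 3rd degree: A# becomes A. Stacking thirds in F# minor on A gives A–C#–E–G#.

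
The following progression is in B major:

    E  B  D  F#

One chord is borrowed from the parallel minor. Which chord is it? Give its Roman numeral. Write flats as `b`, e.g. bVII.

In B major the diatonic chords are B, C#m, D#m, E, F#, G#m, A#dim. Of the given chords, E, B and F# are diatonic. D (D–F#–A) is not: scale degree 3 in B major carries D#m (iii). In B minor the chord on that degree is D, so here it functions as bIII, borrowed from the parallel minor.

bIII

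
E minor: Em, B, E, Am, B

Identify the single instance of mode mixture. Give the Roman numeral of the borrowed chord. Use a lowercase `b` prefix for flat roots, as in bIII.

In E minor (with V from harmonic minor) the diatonic chords are Em, F#dim, G, Am, B, C, D. Em, B and Am are all diatonic. E (E–G#–B) is not: scale degree 1 in E minor carries Em (i). In E major the chord on that degree is E, so here it functions as I, borrowed from the parallel major.

I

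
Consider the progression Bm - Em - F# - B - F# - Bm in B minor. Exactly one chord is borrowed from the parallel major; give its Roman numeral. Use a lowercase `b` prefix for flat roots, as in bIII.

I

B minor has the diatonic set Bm, C#dim, D, Em, F#, G, A (with V from harmonic minor). Bm, Em and F# all belong to that set. B (B–D#–F#) doesn't fit — on degree 1 B minor would have Bm (i). B is the degree-1 chord of B major, so it is the borrowed I.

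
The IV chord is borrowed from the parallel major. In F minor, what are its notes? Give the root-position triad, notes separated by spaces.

Bb D F

The root, Bb, is scale degree 4 — the same note in F minor and F major; only the chord quality changes. Building the major chord from the parallel major on Bb: Bb–D–F.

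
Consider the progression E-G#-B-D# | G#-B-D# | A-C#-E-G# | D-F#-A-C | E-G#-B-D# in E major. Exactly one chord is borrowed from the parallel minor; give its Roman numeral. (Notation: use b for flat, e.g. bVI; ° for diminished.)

E major has the diatonic set E, F#m, G#m, A, B, C#m, D#dim. E–G#–B–D# = Emaj7, G#–B–D# = G#m and A–C#–E–G# = Amaj7 are all diatonic. But D–F#–A–C is foreign: the diatonic vii° on degree 7 is D#dim, whereas D7 comes from E minor. It is labeled bVII7.

bVII7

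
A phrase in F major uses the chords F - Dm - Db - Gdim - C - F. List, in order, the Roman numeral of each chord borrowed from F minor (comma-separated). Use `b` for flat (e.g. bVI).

bVI, ii°

In F major the diatonic chords are F, Gm, Am, Bb, C, Dm, Edim. F, Dm and C all belong to that set. Db (Db–F–Ab) is not: scale degree 6 in F major carries Dm (vi). In F minor the chord on that degree is Db, so here it functions as bVI, borrowed from the parallel minor. Gdim (G–Bb–Db) doesn't fit — on degree 2 F major would have Gm (ii). Gdim is the degree-2 chord of F minor, so it is the borrowed ii°.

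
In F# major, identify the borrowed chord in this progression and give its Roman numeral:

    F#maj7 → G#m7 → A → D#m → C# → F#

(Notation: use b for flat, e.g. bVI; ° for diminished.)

bIII

In F# major the diatonic chords are F#, G#m, A#m, B, C#, D#m, E#dim. Of the given chords, F#maj7, G#m7, D#m, C# and F# are diatonic. A (A–C#–E) doesn't fit — on degree 3 F# major would have A#m (iii). A is the degree-3 chord of F# minor, so it is the borrowed bIII.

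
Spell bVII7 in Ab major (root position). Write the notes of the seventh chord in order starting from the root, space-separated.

Gb Bb Db Fb

The root of bVII7 is the lowered 7th degree: G becomes Gb. Stacking thirds in Ab minor on Gb gives Gb–Bb–Db–Fb.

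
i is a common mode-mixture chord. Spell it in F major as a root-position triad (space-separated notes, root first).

F Ab C

The root, F, is scale degree 1 — the same note in F major and F minor; only the chord quality changes. In F minor the chord on F is F–Ab–C.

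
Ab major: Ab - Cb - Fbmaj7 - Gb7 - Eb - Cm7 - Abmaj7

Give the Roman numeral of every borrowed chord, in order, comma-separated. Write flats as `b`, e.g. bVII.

In Ab major the diatonic chords are Ab, Bbm, Cm, Db, Eb, Fm, Gdim. Ab, Eb, Cm7 and Abmaj7 all belong to that set. Cb (Cb–Eb–Gb) doesn't fit — on degree 3 Ab major would have Cm (iii). Cb is the degree-3 chord of Ab minor, so it is the borrowed bIII. But Fbmaj7 (Fb–Ab–Cb–Eb) is foreign: the diatonic vi on degree 6 is Fm, whereas Fbmaj7 comes from Ab minor. It is labeled bVImaj7. But Gb7 (Gb–Bb–Db–Fb) is foreign: the diatonic vii° on degree 7 is Gdim, whereas Gb7 comes from Ab minor. It is labeled bVII7.

bIII, bVImaj7, bVII7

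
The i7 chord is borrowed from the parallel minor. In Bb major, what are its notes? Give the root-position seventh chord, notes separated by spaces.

Bb Db F Ab

i7 is built on scale degree 1, which is Bb in both Bb major and its parallel. Stacking thirds in Bb minor on Bb gives Bb–Db–F–Ab.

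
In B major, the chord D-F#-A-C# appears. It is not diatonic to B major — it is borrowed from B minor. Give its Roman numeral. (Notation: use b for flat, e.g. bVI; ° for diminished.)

bIIImaj7

In B major scale degree 3 is D#; D is its lowered form, from B minor. Diatonically B major has D#m (iii) on that degree; D–F#–A–C# is instead the major-seventh chord native to B minor, so it takes the label bIIImaj7.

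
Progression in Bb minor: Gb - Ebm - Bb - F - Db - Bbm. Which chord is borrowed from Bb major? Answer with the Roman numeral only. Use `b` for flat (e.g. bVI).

In Bb minor (with V from harmonic minor) the diatonic chords are Bbm, Cdim, Db, Ebm, F, Gb, Ab. Gb, Ebm, F, Db and Bbm are all diatonic. But Bb (Bb–D–F) is foreign: the diatonic i on degree 1 is Bbm, whereas Bb comes from Bb major. It is labeled I.

I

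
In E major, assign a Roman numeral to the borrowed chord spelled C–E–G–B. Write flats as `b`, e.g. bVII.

bVImaj7

The root C is the lowered 6th scale degree — diatonically E major has C# there. Diatonically E major has C#m (vi) on that degree; C–E–G–B is instead the major-seventh chord native to E minor, so it takes the label bVImaj7.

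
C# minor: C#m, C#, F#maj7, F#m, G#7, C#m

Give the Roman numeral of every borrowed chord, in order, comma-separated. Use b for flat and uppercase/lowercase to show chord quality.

C# minor has the diatonic set C#m, D#dim, E, F#m, G#, A, B (with V from harmonic minor). C#m, F#m and G#7 all belong to that set. C# (C#–E#–G#) is not: scale degree 1 in C# minor carries C#m (i). In C# major the chord on that degree is C#, so here it functions as I, borrowed from the parallel major. F#maj7 (F#–A#–C#–E#) doesn't fit — on degree 4 C# minor would have F#m (iv). F#maj7 is the degree-4 chord of C# major, so it is the borrowed IVmaj7.

I, IVmaj7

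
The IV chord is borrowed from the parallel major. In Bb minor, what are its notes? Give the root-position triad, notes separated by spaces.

Eb G Bb

The root, Eb, is scale degree 4 — the same note in Bb minor and Bb major; only the chord quality changes. Building the major chord from the parallel major on Eb: Eb–G–Bb.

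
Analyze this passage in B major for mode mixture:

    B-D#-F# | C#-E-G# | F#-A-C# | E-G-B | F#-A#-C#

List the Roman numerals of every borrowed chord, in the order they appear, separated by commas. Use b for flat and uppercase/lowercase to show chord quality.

v, iv

In B major the diatonic chords are B, C#m, D#m, E, F#, G#m, A#dim. B–D#–F# = B, C#–E–G# = C#m and F#–A#–C# = F# are all diatonic. F#–A–C# is not: scale degree 5 in B major carries F# (V). In B minor the chord on that degree is F#m, so here it functions as v, borrowed from the parallel minor. But E–G–B is foreign: the diatonic IV on degree 4 is E, whereas Em comes from B minor. It is labeled iv.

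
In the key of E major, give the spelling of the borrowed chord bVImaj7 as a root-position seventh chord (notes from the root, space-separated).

Scale degree 6 in E major is C#. bVImaj7 uses the lowered form, C, taken from E minor. Stacking thirds in E minor on C gives C–E–G–B.

C E G B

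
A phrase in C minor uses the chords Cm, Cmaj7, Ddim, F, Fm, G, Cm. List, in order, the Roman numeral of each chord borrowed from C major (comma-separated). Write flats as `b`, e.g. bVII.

Imaj7, IV

C minor has the diatonic set Cm, Ddim, Eb, Fm, G, Ab, Bb (with V from harmonic minor). Cm, Ddim, Fm and G all belong to that set. Cmaj7 (C–E–G–B) is not: scale degree 1 in C minor carries Cm (i). In C major the chord on that degree is Cmaj7, so here it functions as Imaj7, borrowed from the parallel major. F (F–A–C) is not: scale degree 4 in C minor carries Fm (iv). In C major the chord on that degree is F, so here it functions as IV, borrowed from the parallel major.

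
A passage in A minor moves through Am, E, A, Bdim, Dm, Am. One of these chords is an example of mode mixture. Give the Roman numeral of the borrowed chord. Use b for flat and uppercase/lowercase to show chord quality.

In A minor (with V from harmonic minor) the diatonic chords are Am, Bdim, C, Dm, E, F, G. Am, E, Bdim and Dm all belong to that set. A (A–C#–E) is not: scale degree 1 in A minor carries Am (i). In A major the chord on that degree is A, so here it functions as I, borrowed from the parallel major.

I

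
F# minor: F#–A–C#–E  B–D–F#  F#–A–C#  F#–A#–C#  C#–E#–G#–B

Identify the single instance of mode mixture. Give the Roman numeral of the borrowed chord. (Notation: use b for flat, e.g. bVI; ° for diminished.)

F# minor has the diatonic set F#m, G#dim, A, Bm, C#, D, E (with V from harmonic minor). Of the given chords, F#–A–C#–E = F#m7, B–D–F# = Bm, F#–A–C# = F#m and C#–E#–G#–B = C#7 are diatonic. F#–A#–C# doesn't fit — on degree 1 F# minor would have F#m (i). F# is the degree-1 chord of F# major, so it is the borrowed I.

I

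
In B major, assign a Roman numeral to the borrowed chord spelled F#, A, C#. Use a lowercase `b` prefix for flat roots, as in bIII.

v

F# is scale degree 5 in B major. F#–A–C# is a minor chord — the form found in B minor, not the diatonic V (F#). Borrowed into B major it is written v.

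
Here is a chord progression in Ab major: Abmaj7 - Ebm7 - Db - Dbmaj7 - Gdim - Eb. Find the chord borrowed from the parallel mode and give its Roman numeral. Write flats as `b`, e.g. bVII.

v7

Ab major has the diatonic set Ab, Bbm, Cm, Db, Eb, Fm, Gdim. Abmaj7, Db, Dbmaj7, Gdim and Eb are all diatonic. Ebm7 (Eb–Gb–Bb–Db) doesn't fit — on degree 5 Ab major would have Eb (V). Ebm7 is the degree-5 chord of Ab minor, so it is the borrowed v7.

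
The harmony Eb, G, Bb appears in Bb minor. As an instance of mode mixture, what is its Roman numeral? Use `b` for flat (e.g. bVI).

IV

Eb is scale degree 4 in Bb minor. Diatonically Bb minor has Ebm (iv) on that degree; Eb–G–Bb is instead the major chord native to Bb major, so it takes the label IV.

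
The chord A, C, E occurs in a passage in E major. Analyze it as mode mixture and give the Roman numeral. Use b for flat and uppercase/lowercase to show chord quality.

The root A is the diatonic 4th degree of E major; the borrowing shows in the chord quality. Diatonically E major has A (IV) on that degree; A–C–E is instead the minor chord native to E minor, so it takes the label iv.

iv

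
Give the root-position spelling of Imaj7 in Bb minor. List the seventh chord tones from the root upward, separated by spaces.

The root, Bb, is scale degree 1 — the same note in Bb minor and Bb major; only the chord quality changes. Stacking thirds in Bb major on Bb gives Bb–D–F–A.

Bb D F A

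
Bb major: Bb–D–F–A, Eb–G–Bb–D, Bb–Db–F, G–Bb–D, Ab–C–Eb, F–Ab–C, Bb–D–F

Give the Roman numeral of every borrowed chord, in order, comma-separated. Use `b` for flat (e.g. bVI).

In Bb major the diatonic chords are Bb, Cm, Dm, Eb, F, Gm, Adim. Of the given chords, Bb–D–F–A = Bbmaj7, Eb–G–Bb–D = Ebmaj7, G–Bb–D = Gm and Bb–D–F = Bb are diatonic. Bb–Db–F is not: scale degree 1 in Bb major carries Bb (I). In Bb minor the chord on that degree is Bbm, so here it functions as i, borrowed from the parallel minor. Ab–C–Eb doesn't fit — on degree 7 Bb major would have Adim (vii°). Ab is the degree-7 chord of Bb minor, so it is the borrowed bVII. F–Ab–C is not: scale degree 5 in Bb major carries F (V). In Bb minor the chord on that degree is Fm, so here it functions as v, borrowed from the parallel minor.

i, bVII, v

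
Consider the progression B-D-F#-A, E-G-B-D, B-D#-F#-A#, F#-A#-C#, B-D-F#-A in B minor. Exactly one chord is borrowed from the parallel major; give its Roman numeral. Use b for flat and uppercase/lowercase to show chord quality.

Imaj7

B minor has the diatonic set Bm, C#dim, D, Em, F#, G, A (with V from harmonic minor). B–D–F#–A = Bm7, E–G–B–D = Em7 and F#–A#–C# = F# are all diatonic. B–D#–F#–A# doesn't fit — on degree 1 B minor would have Bm (i). Bmaj7 is the degree-1 chord of B major, so it is the borrowed Imaj7.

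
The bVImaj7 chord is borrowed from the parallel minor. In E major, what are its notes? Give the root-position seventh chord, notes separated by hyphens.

C-E-G-B

Scale degree 6 in E major is C#. bVImaj7 uses the lowered form, C, taken from E minor. Stacking thirds in E minor on C gives C–E–G–B.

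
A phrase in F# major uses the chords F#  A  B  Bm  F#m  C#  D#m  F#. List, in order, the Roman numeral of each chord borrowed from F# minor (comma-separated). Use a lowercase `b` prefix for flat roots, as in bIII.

In F# major the diatonic chords are F#, G#m, A#m, B, C#, D#m, E#dim. F#, B, C# and D#m are all diatonic. A (A–C#–E) is not: scale degree 3 in F# major carries A#m (iii). In F# minor the chord on that degree is A, so here it functions as bIII, borrowed from the parallel minor. Bm (B–D–F#) is not: scale degree 4 in F# major carries B (IV). In F# minor the chord on that degree is Bm, so here it functions as iv, borrowed from the parallel minor. F#m (F#–A–C#) doesn't fit — on degree 1 F# major would have F# (I). F#m is the degree-1 chord of F# minor, so it is the borrowed i.

bIII, iv, i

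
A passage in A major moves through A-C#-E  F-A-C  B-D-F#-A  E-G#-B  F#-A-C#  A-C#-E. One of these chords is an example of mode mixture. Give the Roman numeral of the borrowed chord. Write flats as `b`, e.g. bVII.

The diatonic triads in A major are A, Bm, C#m, D, E, F#m, G#dim. A–C#–E = A, B–D–F#–A = Bm7, E–G#–B = E and F#–A–C# = F#m are all diatonic. But F–A–C is foreign: the diatonic vi on degree 6 is F#m, whereas F comes from A minor. It is labeled bVI.

bVI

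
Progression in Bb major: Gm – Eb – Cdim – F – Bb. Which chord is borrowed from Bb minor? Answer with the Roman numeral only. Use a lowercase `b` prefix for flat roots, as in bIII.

ii°

The diatonic triads in Bb major are Bb, Cm, Dm, Eb, F, Gm, Adim. Gm, Eb, F and Bb are all diatonic. But Cdim (C–Eb–Gb) is foreign: the diatonic ii on degree 2 is Cm, whereas Cdim comes from Bb minor. It is labeled ii°.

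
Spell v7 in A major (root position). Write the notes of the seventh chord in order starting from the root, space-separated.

The root, E, is scale degree 5 — the same note in A major and A minor; only the chord quality changes. Stacking thirds in A minor on E gives E–G–B–D.

E G B D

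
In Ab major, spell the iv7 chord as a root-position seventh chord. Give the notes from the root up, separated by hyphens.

The root, Db, is scale degree 4 — the same note in Ab major and Ab minor; only the chord quality changes. Stacking thirds in Ab minor on Db gives Db–Fb–Ab–Cb.

Db-Fb-Ab-Cb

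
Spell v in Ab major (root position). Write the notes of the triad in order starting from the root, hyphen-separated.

Eb-Gb-Bb

The root, Eb, is scale degree 5 — the same note in Ab major and Ab minor; only the chord quality changes. Stacking thirds in Ab minor on Eb gives Eb–Gb–Bb.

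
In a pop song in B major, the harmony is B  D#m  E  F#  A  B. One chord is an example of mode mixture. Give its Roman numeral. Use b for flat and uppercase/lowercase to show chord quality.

bVII

The diatonic triads in B major are B, C#m, D#m, E, F#, G#m, A#dim. B, D#m, E and F# all belong to that set. A (A–C#–E) doesn't fit — on degree 7 B major would have A#dim (vii°). A is the degree-7 chord of B minor, so it is the borrowed bVII.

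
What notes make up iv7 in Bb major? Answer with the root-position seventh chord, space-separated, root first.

iv7 is built on scale degree 4, which is Eb in both Bb major and its parallel. Stacking thirds in Bb minor on Eb gives Eb–Gb–Bb–Db.

Eb Gb Bb Db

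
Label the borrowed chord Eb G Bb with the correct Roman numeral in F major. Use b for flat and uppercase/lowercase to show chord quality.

bVII

The root Eb is the lowered 7th scale degree — diatonically F major has E there. Diatonically F major has Edim (vii°) on that degree; Eb–G–Bb is instead the major chord native to F minor, so it takes the label bVII.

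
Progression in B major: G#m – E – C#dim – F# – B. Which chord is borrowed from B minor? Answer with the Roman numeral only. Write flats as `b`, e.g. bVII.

B major has the diatonic set B, C#m, D#m, E, F#, G#m, A#dim. G#m, E, F# and B all belong to that set. C#dim (C#–E–G) is not: scale degree 2 in B major carries C#m (ii). In B minor the chord on that degree is C#dim, so here it functions as ii°, borrowed from the parallel minor.

ii°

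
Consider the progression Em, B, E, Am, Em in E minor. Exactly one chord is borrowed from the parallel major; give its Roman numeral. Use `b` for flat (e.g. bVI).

E minor has the diatonic set Em, F#dim, G, Am, B, C, D (with V from harmonic minor). Em, B and Am all belong to that set. But E (E–G#–B) is foreign: the diatonic i on degree 1 is Em, whereas E comes from E major. It is labeled I.

I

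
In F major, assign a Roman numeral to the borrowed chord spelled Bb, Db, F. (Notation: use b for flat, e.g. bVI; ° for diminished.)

iv

The root Bb is the diatonic 4th degree of F major; the borrowing shows in the chord quality. Bb–Db–F is a minor chord — the form found in F minor, not the diatonic IV (Bb). Borrowed into F major it is written iv.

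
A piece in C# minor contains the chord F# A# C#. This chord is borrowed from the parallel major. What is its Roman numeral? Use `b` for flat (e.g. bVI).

F# is scale degree 4 in C# minor. The diatonic chord on degree 4 would be F#m (iv), but F#–A#–C# is the major chord from C# major. As a borrowed chord it is labeled IV.

IV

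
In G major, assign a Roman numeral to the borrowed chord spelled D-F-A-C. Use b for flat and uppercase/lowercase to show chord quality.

v7

The root D is the diatonic 5th degree of G major; the borrowing shows in the chord quality. The diatonic chord on degree 5 would be D (V), but D–F–A–C is the minor-seventh chord from G minor. As a borrowed chord it is labeled v7.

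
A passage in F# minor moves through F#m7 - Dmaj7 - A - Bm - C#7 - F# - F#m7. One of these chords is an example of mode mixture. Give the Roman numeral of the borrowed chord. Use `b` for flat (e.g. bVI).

I

The diatonic triads in F# minor (with V from harmonic minor) are F#m, G#dim, A, Bm, C#, D, E. F#m7, Dmaj7, A, Bm and C#7 all belong to that set. F# (F#–A#–C#) is not: scale degree 1 in F# minor carries F#m (i). In F# major the chord on that degree is F#, so here it functions as I, borrowed from the parallel major.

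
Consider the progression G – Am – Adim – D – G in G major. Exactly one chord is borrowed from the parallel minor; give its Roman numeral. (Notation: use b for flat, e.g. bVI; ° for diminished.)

ii°

In G major the diatonic chords are G, Am, Bm, C, D, Em, F#dim. G, Am and D all belong to that set. Adim (A–C–Eb) doesn't fit — on degree 2 G major would have Am (ii). Adim is the degree-2 chord of G minor, so it is the borrowed ii°.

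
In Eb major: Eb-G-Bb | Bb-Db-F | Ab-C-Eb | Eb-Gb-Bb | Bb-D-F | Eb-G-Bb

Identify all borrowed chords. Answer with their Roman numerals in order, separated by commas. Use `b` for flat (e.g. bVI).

In Eb major the diatonic chords are Eb, Fm, Gm, Ab, Bb, Cm, Ddim. Eb–G–Bb = Eb, Ab–C–Eb = Ab and Bb–D–F = Bb are all diatonic. Bb–Db–F is not: scale degree 5 in Eb major carries Bb (V). In Eb minor the chord on that degree is Bbm, so here it functions as v, borrowed from the parallel minor. Eb–Gb–Bb doesn't fit — on degree 1 Eb major would have Eb (I). Ebm is the degree-1 chord of Eb minor, so it is the borrowed i.

v, i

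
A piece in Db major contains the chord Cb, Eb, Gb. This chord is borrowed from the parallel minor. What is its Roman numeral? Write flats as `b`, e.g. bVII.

bVII

Cb is the lowered form of scale degree 7 in Db major (the diatonic degree 7 is C). Cb–Eb–Gb is a major chord — the form found in Db minor, not the diatonic vii° (Cdim). Borrowed into Db major it is written bVII.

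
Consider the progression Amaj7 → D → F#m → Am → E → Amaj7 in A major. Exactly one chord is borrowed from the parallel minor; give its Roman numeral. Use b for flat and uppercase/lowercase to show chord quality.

i

In A major the diatonic chords are A, Bm, C#m, D, E, F#m, G#dim. Of the given chords, Amaj7, D, F#m and E are diatonic. Am (A–C–E) is not: scale degree 1 in A major carries A (I). In A minor the chord on that degree is Am, so here it functions as i, borrowed from the parallel minor.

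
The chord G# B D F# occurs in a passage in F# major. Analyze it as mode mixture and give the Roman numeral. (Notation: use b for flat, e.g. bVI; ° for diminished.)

The root G# is the diatonic 2nd degree of F# major; the borrowing shows in the chord quality. Diatonically F# major has G#m (ii) on that degree; G#–B–D–F# is instead the half-diminished-seventh chord native to F# minor, so it takes the label iiø7.

iiø7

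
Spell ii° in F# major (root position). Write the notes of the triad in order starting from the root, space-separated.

ii° is built on scale degree 2, which is G# in both F# major and its parallel. In F# minor the chord on G# is G#–B–D.

G# B D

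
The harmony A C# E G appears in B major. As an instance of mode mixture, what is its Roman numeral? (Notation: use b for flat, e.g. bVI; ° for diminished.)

bVII7

The root A is the lowered 7th scale degree — diatonically B major has A# there. A–C#–E–G is a dominant-seventh chord — the form found in B minor, not the diatonic vii° (A#dim). Borrowed into B major it is written bVII7.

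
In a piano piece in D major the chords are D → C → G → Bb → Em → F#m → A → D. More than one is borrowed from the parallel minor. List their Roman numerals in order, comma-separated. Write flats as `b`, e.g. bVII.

bVII, bVI

The diatonic triads in D major are D, Em, F#m, G, A, Bm, C#dim. D, G, Em, F#m and A are all diatonic. C (C–E–G) doesn't fit — on degree 7 D major would have C#dim (vii°). C is the degree-7 chord of D minor, so it is the borrowed bVII. Bb (Bb–D–F) is not: scale degree 6 in D major carries Bm (vi). In D minor the chord on that degree is Bb, so here it functions as bVI, borrowed from the parallel minor.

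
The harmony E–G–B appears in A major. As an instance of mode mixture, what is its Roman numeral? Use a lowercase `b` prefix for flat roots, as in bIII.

v

The root E is the diatonic 5th degree of A major; the borrowing shows in the chord quality. E–G–B is a minor chord — the form found in A minor, not the diatonic V (E). Borrowed into A major it is written v.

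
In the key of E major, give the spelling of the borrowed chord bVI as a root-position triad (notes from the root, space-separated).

The root of bVI is the lowered 6th degree: C# becomes C. In E minor the chord on C is C–E–G.

C E G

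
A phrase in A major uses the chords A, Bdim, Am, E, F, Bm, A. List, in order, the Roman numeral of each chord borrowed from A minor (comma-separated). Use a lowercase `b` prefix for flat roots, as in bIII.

The diatonic triads in A major are A, Bm, C#m, D, E, F#m, G#dim. A, E and Bm are all diatonic. Bdim (B–D–F) doesn't fit — on degree 2 A major would have Bm (ii). Bdim is the degree-2 chord of A minor, so it is the borrowed ii°. But Am (A–C–E) is foreign: the diatonic I on degree 1 is A, whereas Am comes from A minor. It is labeled i. But F (F–A–C) is foreign: the diatonic vi on degree 6 is F#m, whereas F comes from A minor. It is labeled bVI.

ii°, i, bVI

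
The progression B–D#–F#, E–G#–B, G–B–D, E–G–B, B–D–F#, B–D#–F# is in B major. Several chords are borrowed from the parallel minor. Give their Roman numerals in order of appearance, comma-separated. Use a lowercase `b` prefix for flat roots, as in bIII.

B major has the diatonic set B, C#m, D#m, E, F#, G#m, A#dim. Of the given chords, B–D#–F# = B and E–G#–B = E are diatonic. But G–B–D is foreign: the diatonic vi on degree 6 is G#m, whereas G comes from B minor. It is labeled bVI. E–G–B doesn't fit — on degree 4 B major would have E (IV). Em is the degree-4 chord of B minor, so it is the borrowed iv. B–D–F# doesn't fit — on degree 1 B major would have B (I). Bm is the degree-1 chord of B minor, so it is the borrowed i.

bVI, iv, i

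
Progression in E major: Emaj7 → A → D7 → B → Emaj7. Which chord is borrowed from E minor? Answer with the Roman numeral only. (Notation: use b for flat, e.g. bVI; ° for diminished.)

bVII7

In E major the diatonic chords are E, F#m, G#m, A, B, C#m, D#dim. Of the given chords, Emaj7, A and B are diatonic. D7 (D–F#–A–C) is not: scale degree 7 in E major carries D#dim (vii°). In E minor the chord on that degree is D7, so here it functions as bVII7, borrowed from the parallel minor.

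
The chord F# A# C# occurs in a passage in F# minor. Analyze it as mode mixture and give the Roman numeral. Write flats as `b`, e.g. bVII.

I

The root F# is the diatonic 1st degree of F# minor; the borrowing shows in the chord quality. Diatonically F# minor has F#m (i) on that degree; F#–A#–C# is instead the major chord native to F# major, so it takes the label I.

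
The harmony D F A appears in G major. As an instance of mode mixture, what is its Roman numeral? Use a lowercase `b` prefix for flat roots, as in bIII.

v

The root D is the diatonic 5th degree of G major; the borrowing shows in the chord quality. The diatonic chord on degree 5 would be D (V), but D–F–A is the minor chord from G minor. As a borrowed chord it is labeled v.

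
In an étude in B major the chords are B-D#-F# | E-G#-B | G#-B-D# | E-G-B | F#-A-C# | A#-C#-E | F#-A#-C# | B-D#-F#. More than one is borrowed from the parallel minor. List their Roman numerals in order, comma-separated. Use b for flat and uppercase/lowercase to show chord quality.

The diatonic triads in B major are B, C#m, D#m, E, F#, G#m, A#dim. B–D#–F# = B, E–G#–B = E, G#–B–D# = G#m, A#–C#–E = A#dim and F#–A#–C# = F# all belong to that set. E–G–B doesn't fit — on degree 4 B major would have E (IV). Em is the degree-4 chord of B minor, so it is the borrowed iv. But F#–A–C# is foreign: the diatonic V on degree 5 is F#, whereas F#m comes from B minor. It is labeled v.

iv, v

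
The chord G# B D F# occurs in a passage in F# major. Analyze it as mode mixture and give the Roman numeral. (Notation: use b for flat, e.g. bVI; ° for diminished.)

iiø7

The root G# is the diatonic 2nd degree of F# major; the borrowing shows in the chord quality. Diatonically F# major has G#m (ii) on that degree; G#–B–D–F# is instead the half-diminished-seventh chord native to F# minor, so it takes the label iiø7.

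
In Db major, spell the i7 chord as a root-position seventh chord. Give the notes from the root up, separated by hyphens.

Db-Fb-Ab-Cb

i7 is built on scale degree 1, which is Db in both Db major and its parallel. Building the minor-seventh chord from the parallel minor on Db: Db–Fb–Ab–Cb.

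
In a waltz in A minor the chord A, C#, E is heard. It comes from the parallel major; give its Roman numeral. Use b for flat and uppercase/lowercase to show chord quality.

I

The root A is the diatonic 1st degree of A minor; the borrowing shows in the chord quality. The diatonic chord on degree 1 would be Am (i), but A–C#–E is the major chord from A major. As a borrowed chord it is labeled I.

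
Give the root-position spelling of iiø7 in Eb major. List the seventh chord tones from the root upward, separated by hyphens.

iiø7 is built on scale degree 2, which is F in both Eb major and its parallel. In Eb minor the chord on F is F–Ab–Cb–Eb.

F-Ab-Cb-Eb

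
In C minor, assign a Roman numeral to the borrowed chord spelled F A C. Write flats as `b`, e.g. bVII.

IV

F is scale degree 4 in C minor. F–A–C is a major chord — the form found in C major, not the diatonic iv (Fm). Borrowed into C minor it is written IV.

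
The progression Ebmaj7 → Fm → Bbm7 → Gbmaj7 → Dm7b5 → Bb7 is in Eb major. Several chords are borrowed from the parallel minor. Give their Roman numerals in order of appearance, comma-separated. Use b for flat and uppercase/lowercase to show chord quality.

v7, bIIImaj7

Eb major has the diatonic set Eb, Fm, Gm, Ab, Bb, Cm, Ddim. Ebmaj7, Fm, Dm7b5 and Bb7 are all diatonic. But Bbm7 (Bb–Db–F–Ab) is foreign: the diatonic V on degree 5 is Bb, whereas Bbm7 comes from Eb minor. It is labeled v7. Gbmaj7 (Gb–Bb–Db–F) is not: scale degree 3 in Eb major carries Gm (iii). In Eb minor the chord on that degree is Gbmaj7, so here it functions as bIIImaj7, borrowed from the parallel minor.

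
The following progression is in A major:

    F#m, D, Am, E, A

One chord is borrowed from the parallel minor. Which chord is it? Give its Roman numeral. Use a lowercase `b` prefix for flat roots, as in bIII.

i

A major has the diatonic set A, Bm, C#m, D, E, F#m, G#dim. Of the given chords, F#m, D, E and A are diatonic. But Am (A–C–E) is foreign: the diatonic I on degree 1 is A, whereas Am comes from A minor. It is labeled i.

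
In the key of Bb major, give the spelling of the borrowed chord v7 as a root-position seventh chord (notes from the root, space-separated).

The root, F, is scale degree 5 — the same note in Bb major and Bb minor; only the chord quality changes. In Bb minor the chord on F is F–Ab–C–Eb.

F Ab C Eb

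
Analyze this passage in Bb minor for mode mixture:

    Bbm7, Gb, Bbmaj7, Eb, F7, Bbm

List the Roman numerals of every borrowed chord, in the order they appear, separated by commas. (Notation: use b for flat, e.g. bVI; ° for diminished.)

The diatonic triads in Bb minor (with V from harmonic minor) are Bbm, Cdim, Db, Ebm, F, Gb, Ab. Bbm7, Gb, F7 and Bbm are all diatonic. But Bbmaj7 (Bb–D–F–A) is foreign: the diatonic i on degree 1 is Bbm, whereas Bbmaj7 comes from Bb major. It is labeled Imaj7. But Eb (Eb–G–Bb) is foreign: the diatonic iv on degree 4 is Ebm, whereas Eb comes from Bb major. It is labeled IV.

Imaj7, IV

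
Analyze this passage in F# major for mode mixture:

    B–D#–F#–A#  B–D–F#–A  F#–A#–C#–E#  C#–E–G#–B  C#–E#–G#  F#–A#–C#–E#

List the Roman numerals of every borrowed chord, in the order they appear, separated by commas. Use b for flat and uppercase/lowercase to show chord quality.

F# major has the diatonic set F#, G#m, A#m, B, C#, D#m, E#dim. Of the given chords, B–D#–F#–A# = Bmaj7, F#–A#–C#–E# = F#maj7 and C#–E#–G# = C# are diatonic. B–D–F#–A is not: scale degree 4 in F# major carries B (IV). In F# minor the chord on that degree is Bm7, so here it functions as iv7, borrowed from the parallel minor. But C#–E–G#–B is foreign: the diatonic V on degree 5 is C#, whereas C#m7 comes from F# minor. It is labeled v7.

iv7, v7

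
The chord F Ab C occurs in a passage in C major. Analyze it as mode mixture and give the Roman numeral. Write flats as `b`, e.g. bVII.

iv

F is scale degree 4 in C major. F–Ab–C is a minor chord — the form found in C minor, not the diatonic IV (F). Borrowed into C major it is written iv.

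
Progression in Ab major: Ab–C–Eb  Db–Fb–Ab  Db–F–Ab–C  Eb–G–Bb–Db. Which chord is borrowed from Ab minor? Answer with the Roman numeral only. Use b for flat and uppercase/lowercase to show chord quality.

iv

Ab major has the diatonic set Ab, Bbm, Cm, Db, Eb, Fm, Gdim. Ab–C–Eb = Ab, Db–F–Ab–C = Dbmaj7 and Eb–G–Bb–Db = Eb7 are all diatonic. Db–Fb–Ab is not: scale degree 4 in Ab major carries Db (IV). In Ab minor the chord on that degree is Dbm, so here it functions as iv, borrowed from the parallel minor.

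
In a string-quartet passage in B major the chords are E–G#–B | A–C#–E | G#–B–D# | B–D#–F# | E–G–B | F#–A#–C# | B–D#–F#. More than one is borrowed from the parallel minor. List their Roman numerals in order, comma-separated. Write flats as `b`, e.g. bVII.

bVII, iv

In B major the diatonic chords are B, C#m, D#m, E, F#, G#m, A#dim. Of the given chords, E–G#–B = E, G#–B–D# = G#m, B–D#–F# = B and F#–A#–C# = F# are diatonic. A–C#–E is not: scale degree 7 in B major carries A#dim (vii°). In B minor the chord on that degree is A, so here it functions as bVII, borrowed from the parallel minor. But E–G–B is foreign: the diatonic IV on degree 4 is E, whereas Em comes from B minor. It is labeled iv.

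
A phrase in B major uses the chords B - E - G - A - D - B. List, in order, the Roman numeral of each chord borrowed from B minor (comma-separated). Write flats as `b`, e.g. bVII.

The diatonic triads in B major are B, C#m, D#m, E, F#, G#m, A#dim. Of the given chords, B and E are diatonic. But G (G–B–D) is foreign: the diatonic vi on degree 6 is G#m, whereas G comes from B minor. It is labeled bVI. But A (A–C#–E) is foreign: the diatonic vii° on degree 7 is A#dim, whereas A comes from B minor. It is labeled bVII. D (D–F#–A) doesn't fit — on degree 3 B major would have D#m (iii). D is the degree-3 chord of B minor, so it is the borrowed bIII.

bVI, bVII, bIII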